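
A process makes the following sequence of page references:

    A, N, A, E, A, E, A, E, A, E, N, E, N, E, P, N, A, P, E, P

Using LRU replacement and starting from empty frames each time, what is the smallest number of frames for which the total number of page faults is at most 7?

f=1: 20 faults
f=2: 9 faults
f=3: 6 faults
f=4: 4 faults
Smallest f with faults ≤ 7 is 3.

3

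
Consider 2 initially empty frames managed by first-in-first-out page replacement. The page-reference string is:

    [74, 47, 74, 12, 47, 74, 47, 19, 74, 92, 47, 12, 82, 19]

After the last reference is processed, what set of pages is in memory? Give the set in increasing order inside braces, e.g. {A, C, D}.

74 -> miss, frames {74}
47 -> miss, frames {74,47}
74 -> hit
12 -> miss, evict 74, frames {47,12}
47 -> hit
74 -> miss, evict 47, frames {12,74}
47 -> miss, evict 12, frames {74,47}
19 -> miss, evict 74, frames {47,19}
74 -> miss, evict 47, frames {19,74}
92 -> miss, evict 19, frames {74,92}
47 -> miss, evict 74, frames {92,47}
12 -> miss, evict 92, frames {47,12}
82 -> miss, evict 47, frames {12,82}
19 -> miss, evict 12, frames {82,19}

{19, 82}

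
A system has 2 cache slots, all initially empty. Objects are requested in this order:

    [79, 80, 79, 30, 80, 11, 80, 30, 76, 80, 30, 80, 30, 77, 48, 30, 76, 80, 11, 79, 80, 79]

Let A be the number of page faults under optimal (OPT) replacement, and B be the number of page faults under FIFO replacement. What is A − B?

-4

Under OPT: F F . F . F . F F . F . . F F . F F F F . . → 13 faults.
Under FIFO: F F . F . F F F F F F . . F F F F F F F F . → 17 faults.
A − B = 13 − 17 = -4.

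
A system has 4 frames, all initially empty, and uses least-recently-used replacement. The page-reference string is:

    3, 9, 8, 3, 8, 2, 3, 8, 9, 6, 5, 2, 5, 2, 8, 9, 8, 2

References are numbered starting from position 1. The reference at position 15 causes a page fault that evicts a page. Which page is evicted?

pos 1: 3: fault, frames [3]
pos 2: 9: fault, frames [3, 9]
pos 3: 8: fault, frames [3, 9, 8]
pos 4: 3: hit
pos 5: 8: hit
pos 6: 2: fault, frames [9, 3, 8, 2]
pos 7: 3: hit
pos 8: 8: hit
pos 9: 9: hit
pos 10: 6: fault, evict 2, frames [3, 8, 9, 6]
pos 11: 5: fault, evict 3, frames [8, 9, 6, 5]
pos 12: 2: fault, evict 8, frames [9, 6, 5, 2]
pos 13: 5: hit
pos 14: 2: hit
pos 15: 8: fault, evict 9, frames [6, 5, 2, 8]
At position 15, page 9 is evicted.

9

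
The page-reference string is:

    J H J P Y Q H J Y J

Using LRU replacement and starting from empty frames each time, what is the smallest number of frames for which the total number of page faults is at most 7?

f=1: 10 faults
f=2: 8 faults
f=3: 8 faults
f=4: 7 faults
f=5: 5 faults
Smallest f with faults ≤ 7 is 4.

4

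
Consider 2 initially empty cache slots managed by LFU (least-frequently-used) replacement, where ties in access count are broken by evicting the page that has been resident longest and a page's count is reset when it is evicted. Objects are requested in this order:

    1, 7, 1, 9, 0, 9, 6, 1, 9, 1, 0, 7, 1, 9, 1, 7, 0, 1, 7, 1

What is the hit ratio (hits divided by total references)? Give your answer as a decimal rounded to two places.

1: fault, frames [1]
7: fault, frames [1, 7]
1: hit
9: fault, evict 7, frames [1, 9]
0: fault, evict 9, frames [1, 0]
9: fault, evict 0, frames [1, 9]
6: fault, evict 9, frames [1, 6]
1: hit
9: fault, evict 6, frames [1, 9]
1: hit
0: fault, evict 9, frames [1, 0]
7: fault, evict 0, frames [1, 7]
1: hit
9: fault, evict 7, frames [1, 9]
1: hit
7: fault, evict 9, frames [1, 7]
0: fault, evict 7, frames [1, 0]
1: hit
7: fault, evict 0, frames [1, 7]
1: hit
Hits: 7 of 20 references → 7/20 = 0.3500.

0.35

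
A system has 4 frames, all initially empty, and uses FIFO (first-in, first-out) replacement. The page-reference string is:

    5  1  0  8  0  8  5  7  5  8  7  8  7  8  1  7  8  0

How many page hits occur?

5: miss, frames {5}
1: miss, frames {5,1}
0: miss, frames {5,1,0}
8: miss, frames {5,1,0,8}
0: hit
8: hit
5: hit
7: miss, evict 5, frames {1,0,8,7}
5: miss, evict 1, frames {0,8,7,5}
8: hit
7: hit
8: hit
7: hit
8: hit
1: miss, evict 0, frames {8,7,5,1}
7: hit
8: hit
0: miss, evict 8, frames {7,5,1,0}
Hits: 10.

10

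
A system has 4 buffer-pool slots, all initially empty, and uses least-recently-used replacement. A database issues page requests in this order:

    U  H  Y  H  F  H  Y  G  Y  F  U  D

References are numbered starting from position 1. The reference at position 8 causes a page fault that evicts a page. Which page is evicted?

pos 1: U: miss, frames [U]
pos 2: H: miss, frames [U, H]
pos 3: Y: miss, frames [U, H, Y]
pos 4: H: hit
pos 5: F: miss, frames [U, Y, H, F]
pos 6: H: hit
pos 7: Y: hit
pos 8: G: miss, evict U, frames [F, H, Y, G]
At position 8, page U is evicted.

U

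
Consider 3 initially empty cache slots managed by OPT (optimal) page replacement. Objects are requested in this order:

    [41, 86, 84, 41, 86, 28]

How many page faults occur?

41 -> miss, frames [41]
86 -> miss, frames [41, 86]
84 -> miss, frames [41, 86, 84]
41 -> hit
86 -> hit
28 -> miss, evict 84, frames [41, 86, 28]
Page faults: 4.

4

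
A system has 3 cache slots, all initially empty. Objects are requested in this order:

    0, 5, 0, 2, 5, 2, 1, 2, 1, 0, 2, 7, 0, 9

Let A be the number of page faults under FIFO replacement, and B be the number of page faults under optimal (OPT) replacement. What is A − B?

1

Under FIFO: F F . F . . F . . F . F . F → 7 faults.
Under OPT: F F . F . . F . . . . F . F → 6 faults.
A − B = 7 − 6 = 1.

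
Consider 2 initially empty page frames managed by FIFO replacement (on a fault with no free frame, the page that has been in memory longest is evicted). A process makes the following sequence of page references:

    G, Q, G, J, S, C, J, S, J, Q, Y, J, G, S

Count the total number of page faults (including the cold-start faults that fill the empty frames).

G -> fault, frames {G}
Q -> fault, frames {G,Q}
G -> hit
J -> fault, evict G, frames {Q,J}
S -> fault, evict Q, frames {J,S}
C -> fault, evict J, frames {S,C}
J -> fault, evict S, frames {C,J}
S -> fault, evict C, frames {J,S}
J -> hit
Q -> fault, evict J, frames {S,Q}
Y -> fault, evict S, frames {Q,Y}
J -> fault, evict Q, frames {Y,J}
G -> fault, evict Y, frames {J,G}
S -> fault, evict J, frames {G,S}
Page faults: 12.

12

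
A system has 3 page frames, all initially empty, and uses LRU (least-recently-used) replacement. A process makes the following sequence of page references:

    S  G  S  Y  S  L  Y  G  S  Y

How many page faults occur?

6

S: fault, frames [S]
G: fault, frames [S, G]
S: hit
Y: fault, frames [G, S, Y]
S: hit
L: fault, evict G, frames [Y, S, L]
Y: hit
G: fault, evict S, frames [L, Y, G]
S: fault, evict L, frames [Y, G, S]
Y: hit
Page faults: 6.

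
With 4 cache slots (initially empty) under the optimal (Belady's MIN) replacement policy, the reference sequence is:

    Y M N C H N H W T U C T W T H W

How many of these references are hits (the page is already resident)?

7

Y → miss, frames [Y]
M → miss, frames [Y, M]
N → miss, frames [Y, M, N]
C → miss, frames [Y, M, N, C]
H → miss, evict M, frames [Y, N, C, H]
N → hit
H → hit
W → miss, evict N, frames [Y, C, H, W]
T → miss, evict Y, frames [C, H, W, T]
U → miss, evict H, frames [C, W, T, U]
C → hit
T → hit
W → hit
T → hit
H → miss, evict U, frames [C, W, T, H]
W → hit
Hits: 7.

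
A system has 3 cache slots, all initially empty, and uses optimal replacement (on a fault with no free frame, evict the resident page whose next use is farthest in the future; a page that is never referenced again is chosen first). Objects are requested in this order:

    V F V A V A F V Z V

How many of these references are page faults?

V: fault, frames (V)
F: fault, frames (V F)
V: hit
A: fault, frames (V F A)
V: hit
A: hit
F: hit
V: hit
Z: fault, evict A, frames (V F Z)
V: hit
Page faults: 4.

4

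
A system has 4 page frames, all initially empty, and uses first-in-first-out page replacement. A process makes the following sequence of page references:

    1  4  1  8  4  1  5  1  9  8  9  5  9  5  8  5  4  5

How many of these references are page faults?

1 -> fault, frames [1]
4 -> fault, frames [1, 4]
1 -> hit
8 -> fault, frames [1, 4, 8]
4 -> hit
1 -> hit
5 -> fault, frames [1, 4, 8, 5]
1 -> hit
9 -> fault, evict 1, frames [4, 8, 5, 9]
8 -> hit
9 -> hit
5 -> hit
9 -> hit
5 -> hit
8 -> hit
5 -> hit
4 -> hit
5 -> hit
Page faults: 5.

5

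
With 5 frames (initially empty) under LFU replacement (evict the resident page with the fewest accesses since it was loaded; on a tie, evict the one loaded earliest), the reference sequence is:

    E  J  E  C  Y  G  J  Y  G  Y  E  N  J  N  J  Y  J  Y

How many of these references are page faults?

E → fault, frames {E}
J → fault, frames {E,J}
E → hit
C → fault, frames {E,J,C}
Y → fault, frames {E,J,C,Y}
G → fault, frames {E,J,C,Y,G}
J → hit
Y → hit
G → hit
Y → hit
E → hit
N → fault, evict C, frames {E,J,Y,G,N}
J → hit
N → hit
J → hit
Y → hit
J → hit
Y → hit
Page faults: 6.

6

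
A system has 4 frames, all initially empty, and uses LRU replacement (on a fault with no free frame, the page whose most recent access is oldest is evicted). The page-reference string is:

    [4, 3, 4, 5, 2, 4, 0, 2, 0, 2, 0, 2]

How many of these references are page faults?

4 → fault, frames {4}
3 → fault, frames {4,3}
4 → hit
5 → fault, frames {3,4,5}
2 → fault, frames {3,4,5,2}
4 → hit
0 → fault, evict 3, frames {5,2,4,0}
2 → hit
0 → hit
2 → hit
0 → hit
2 → hit
Page faults: 5.

5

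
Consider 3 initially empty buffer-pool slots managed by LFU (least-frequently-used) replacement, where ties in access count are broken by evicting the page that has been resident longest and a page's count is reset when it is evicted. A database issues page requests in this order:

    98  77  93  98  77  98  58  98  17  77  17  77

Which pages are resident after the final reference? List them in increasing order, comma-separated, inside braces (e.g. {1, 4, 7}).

98 → miss, frames {98}
77 → miss, frames {98,77}
93 → miss, frames {98,77,93}
98 → hit
77 → hit
98 → hit
58 → miss, evict 93, frames {98,77,58}
98 → hit
17 → miss, evict 58, frames {98,77,17}
77 → hit
17 → hit
77 → hit

{17, 77, 98}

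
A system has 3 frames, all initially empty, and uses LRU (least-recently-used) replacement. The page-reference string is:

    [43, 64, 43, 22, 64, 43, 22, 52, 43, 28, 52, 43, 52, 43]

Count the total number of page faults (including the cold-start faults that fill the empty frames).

43 → fault, frames {43}
64 → fault, frames {43,64}
43 → hit
22 → fault, frames {64,43,22}
64 → hit
43 → hit
22 → hit
52 → fault, evict 64, frames {43,22,52}
43 → hit
28 → fault, evict 22, frames {52,43,28}
52 → hit
43 → hit
52 → hit
43 → hit
Page faults: 5.

5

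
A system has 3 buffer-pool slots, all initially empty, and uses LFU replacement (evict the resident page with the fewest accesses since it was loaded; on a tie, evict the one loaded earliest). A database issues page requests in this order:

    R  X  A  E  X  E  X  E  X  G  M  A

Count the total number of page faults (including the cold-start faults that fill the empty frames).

7

R → fault, frames {R}
X → fault, frames {R,X}
A → fault, frames {R,X,A}
E → fault, evict R, frames {X,A,E}
X → hit
E → hit
X → hit
E → hit
X → hit
G → fault, evict A, frames {X,E,G}
M → fault, evict G, frames {X,E,M}
A → fault, evict M, frames {X,E,A}
Page faults: 7.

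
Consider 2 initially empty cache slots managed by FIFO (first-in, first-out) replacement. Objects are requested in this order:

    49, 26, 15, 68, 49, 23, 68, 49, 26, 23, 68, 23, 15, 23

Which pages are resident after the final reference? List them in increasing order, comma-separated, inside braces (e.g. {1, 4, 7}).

{15, 23}

49 -> miss, frames {49}
26 -> miss, frames {49,26}
15 -> miss, evict 49, frames {26,15}
68 -> miss, evict 26, frames {15,68}
49 -> miss, evict 15, frames {68,49}
23 -> miss, evict 68, frames {49,23}
68 -> miss, evict 49, frames {23,68}
49 -> miss, evict 23, frames {68,49}
26 -> miss, evict 68, frames {49,26}
23 -> miss, evict 49, frames {26,23}
68 -> miss, evict 26, frames {23,68}
23 -> hit
15 -> miss, evict 23, frames {68,15}
23 -> miss, evict 68, frames {15,23}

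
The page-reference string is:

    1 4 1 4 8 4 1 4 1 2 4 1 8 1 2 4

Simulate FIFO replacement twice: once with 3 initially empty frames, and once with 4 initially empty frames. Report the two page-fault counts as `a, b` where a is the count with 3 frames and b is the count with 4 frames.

6, 4

3 frames: F F . . F . . . . F . F . . . F → 6 faults.
4 frames: F F . . F . . . . F . . . . . . → 4 faults.
4 < 6: adding a frame reduced faults, as is typical.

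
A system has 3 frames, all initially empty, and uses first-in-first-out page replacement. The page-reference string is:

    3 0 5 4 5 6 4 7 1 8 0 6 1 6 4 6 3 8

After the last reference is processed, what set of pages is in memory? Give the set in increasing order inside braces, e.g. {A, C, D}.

{3, 4, 8}

3 → fault, frames (3)
0 → fault, frames (3 0)
5 → fault, frames (3 0 5)
4 → fault, evict 3, frames (0 5 4)
5 → hit
6 → fault, evict 0, frames (5 4 6)
4 → hit
7 → fault, evict 5, frames (4 6 7)
1 → fault, evict 4, frames (6 7 1)
8 → fault, evict 6, frames (7 1 8)
0 → fault, evict 7, frames (1 8 0)
6 → fault, evict 1, frames (8 0 6)
1 → fault, evict 8, frames (0 6 1)
6 → hit
4 → fault, evict 0, frames (6 1 4)
6 → hit
3 → fault, evict 6, frames (1 4 3)
8 → fault, evict 1, frames (4 3 8)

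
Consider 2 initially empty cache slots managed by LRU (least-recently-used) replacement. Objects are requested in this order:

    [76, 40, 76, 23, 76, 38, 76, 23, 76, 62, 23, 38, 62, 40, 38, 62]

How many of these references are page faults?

76 -> fault, frames [76]
40 -> fault, frames [76, 40]
76 -> hit
23 -> fault, evict 40, frames [76, 23]
76 -> hit
38 -> fault, evict 23, frames [76, 38]
76 -> hit
23 -> fault, evict 38, frames [76, 23]
76 -> hit
62 -> fault, evict 23, frames [76, 62]
23 -> fault, evict 76, frames [62, 23]
38 -> fault, evict 62, frames [23, 38]
62 -> fault, evict 23, frames [38, 62]
40 -> fault, evict 38, frames [62, 40]
38 -> fault, evict 62, frames [40, 38]
62 -> fault, evict 40, frames [38, 62]
Page faults: 12.

12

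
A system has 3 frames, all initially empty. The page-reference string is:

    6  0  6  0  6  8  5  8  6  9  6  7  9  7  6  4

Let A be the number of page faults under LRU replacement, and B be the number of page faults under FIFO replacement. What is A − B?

-1

Under LRU: F F . . . F F . . F . F . . . F → 7 faults.
Under FIFO: F F . . . F F . F F . F . . . F → 8 faults.
A − B = 7 − 8 = -1.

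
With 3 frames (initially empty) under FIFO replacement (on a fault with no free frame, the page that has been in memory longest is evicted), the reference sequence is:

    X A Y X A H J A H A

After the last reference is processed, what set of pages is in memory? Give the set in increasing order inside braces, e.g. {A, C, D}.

X → miss, frames [X]
A → miss, frames [X, A]
Y → miss, frames [X, A, Y]
X → hit
A → hit
H → miss, evict X, frames [A, Y, H]
J → miss, evict A, frames [Y, H, J]
A → miss, evict Y, frames [H, J, A]
H → hit
A → hit

{A, H, J}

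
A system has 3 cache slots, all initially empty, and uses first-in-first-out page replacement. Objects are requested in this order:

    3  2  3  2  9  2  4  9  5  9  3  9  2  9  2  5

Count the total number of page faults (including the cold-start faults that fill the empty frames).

3 → miss, frames [3]
2 → miss, frames [3, 2]
3 → hit
2 → hit
9 → miss, frames [3, 2, 9]
2 → hit
4 → miss, evict 3, frames [2, 9, 4]
9 → hit
5 → miss, evict 2, frames [9, 4, 5]
9 → hit
3 → miss, evict 9, frames [4, 5, 3]
9 → miss, evict 4, frames [5, 3, 9]
2 → miss, evict 5, frames [3, 9, 2]
9 → hit
2 → hit
5 → miss, evict 3, frames [9, 2, 5]
Page faults: 9.

9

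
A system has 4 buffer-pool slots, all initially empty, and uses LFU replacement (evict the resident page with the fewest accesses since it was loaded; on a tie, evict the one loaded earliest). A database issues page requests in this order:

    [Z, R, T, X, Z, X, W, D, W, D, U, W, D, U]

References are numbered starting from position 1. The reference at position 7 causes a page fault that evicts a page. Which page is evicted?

R

pos 1: Z: fault, frames [Z]
pos 2: R: fault, frames [Z, R]
pos 3: T: fault, frames [Z, R, T]
pos 4: X: fault, frames [Z, R, T, X]
pos 5: Z: hit
pos 6: X: hit
pos 7: W: fault, evict R, frames [Z, T, X, W]
At position 7, page R is evicted.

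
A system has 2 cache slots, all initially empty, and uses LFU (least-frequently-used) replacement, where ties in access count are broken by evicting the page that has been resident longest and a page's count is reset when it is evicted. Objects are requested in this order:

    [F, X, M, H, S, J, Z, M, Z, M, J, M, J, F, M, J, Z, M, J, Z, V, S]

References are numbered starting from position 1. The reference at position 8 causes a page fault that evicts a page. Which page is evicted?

pos 1: F -> miss, frames [F]
pos 2: X -> miss, frames [F, X]
pos 3: M -> miss, evict F, frames [X, M]
pos 4: H -> miss, evict X, frames [M, H]
pos 5: S -> miss, evict M, frames [H, S]
pos 6: J -> miss, evict H, frames [S, J]
pos 7: Z -> miss, evict S, frames [J, Z]
pos 8: M -> miss, evict J, frames [Z, M]
At position 8, page J is evicted.

J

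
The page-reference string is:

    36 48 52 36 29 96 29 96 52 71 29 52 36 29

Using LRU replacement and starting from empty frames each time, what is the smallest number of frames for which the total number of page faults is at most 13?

2

f=1: 14 faults
f=2: 12 faults
f=3: 9 faults
f=4: 7 faults
f=5: 6 faults
f=6: 6 faults
Smallest f with faults ≤ 13 is 2.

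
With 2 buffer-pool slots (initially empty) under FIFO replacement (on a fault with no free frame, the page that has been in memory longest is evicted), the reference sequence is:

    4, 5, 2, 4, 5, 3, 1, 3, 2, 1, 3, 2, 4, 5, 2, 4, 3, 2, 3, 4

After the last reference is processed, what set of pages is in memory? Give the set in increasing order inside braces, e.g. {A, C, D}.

4 → fault, frames [4]
5 → fault, frames [4, 5]
2 → fault, evict 4, frames [5, 2]
4 → fault, evict 5, frames [2, 4]
5 → fault, evict 2, frames [4, 5]
3 → fault, evict 4, frames [5, 3]
1 → fault, evict 5, frames [3, 1]
3 → hit
2 → fault, evict 3, frames [1, 2]
1 → hit
3 → fault, evict 1, frames [2, 3]
2 → hit
4 → fault, evict 2, frames [3, 4]
5 → fault, evict 3, frames [4, 5]
2 → fault, evict 4, frames [5, 2]
4 → fault, evict 5, frames [2, 4]
3 → fault, evict 2, frames [4, 3]
2 → fault, evict 4, frames [3, 2]
3 → hit
4 → fault, evict 3, frames [2, 4]

{2, 4}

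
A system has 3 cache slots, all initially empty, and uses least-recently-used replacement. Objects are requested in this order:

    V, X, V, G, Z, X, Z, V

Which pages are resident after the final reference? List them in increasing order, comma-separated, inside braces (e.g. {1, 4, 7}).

V -> fault, frames [V]
X -> fault, frames [V, X]
V -> hit
G -> fault, frames [X, V, G]
Z -> fault, evict X, frames [V, G, Z]
X -> fault, evict V, frames [G, Z, X]
Z -> hit
V -> fault, evict G, frames [X, Z, V]

{V, X, Z}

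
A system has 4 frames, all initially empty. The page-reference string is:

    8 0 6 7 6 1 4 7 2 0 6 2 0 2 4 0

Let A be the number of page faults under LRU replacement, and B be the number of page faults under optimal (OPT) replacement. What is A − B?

3

Under LRU: F F F F . F F . F F F . . . F . → 10 faults.
Under OPT: F F F F . F F . F . . . . . . . → 7 faults.
A − B = 10 − 7 = 3.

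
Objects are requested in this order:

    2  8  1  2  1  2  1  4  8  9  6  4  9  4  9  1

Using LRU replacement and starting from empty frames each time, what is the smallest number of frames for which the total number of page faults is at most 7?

f=1: 16 faults
f=2: 11 faults
f=3: 9 faults
f=4: 7 faults
f=5: 6 faults
f=6: 6 faults
Smallest f with faults ≤ 7 is 4.

4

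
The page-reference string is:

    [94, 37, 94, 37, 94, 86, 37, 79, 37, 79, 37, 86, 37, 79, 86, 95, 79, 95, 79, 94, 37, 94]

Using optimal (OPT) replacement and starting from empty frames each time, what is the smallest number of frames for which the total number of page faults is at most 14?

f=1: 22 faults
f=2: 9 faults
f=3: 6 faults
f=4: 5 faults
f=5: 5 faults
Smallest f with faults ≤ 14 is 2.

2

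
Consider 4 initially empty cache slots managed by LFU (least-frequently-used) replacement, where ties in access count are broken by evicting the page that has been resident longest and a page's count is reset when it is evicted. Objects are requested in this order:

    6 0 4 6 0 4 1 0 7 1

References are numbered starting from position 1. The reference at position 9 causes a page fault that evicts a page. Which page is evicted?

1

pos 1: 6 → fault, frames (6)
pos 2: 0 → fault, frames (6 0)
pos 3: 4 → fault, frames (6 0 4)
pos 4: 6 → hit
pos 5: 0 → hit
pos 6: 4 → hit
pos 7: 1 → fault, frames (6 0 4 1)
pos 8: 0 → hit
pos 9: 7 → fault, evict 1, frames (6 0 4 7)
At position 9, page 1 is evicted.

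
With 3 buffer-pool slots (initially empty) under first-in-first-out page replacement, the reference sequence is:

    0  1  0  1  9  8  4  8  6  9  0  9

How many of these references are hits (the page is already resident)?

4

0 → miss, frames {0}
1 → miss, frames {0,1}
0 → hit
1 → hit
9 → miss, frames {0,1,9}
8 → miss, evict 0, frames {1,9,8}
4 → miss, evict 1, frames {9,8,4}
8 → hit
6 → miss, evict 9, frames {8,4,6}
9 → miss, evict 8, frames {4,6,9}
0 → miss, evict 4, frames {6,9,0}
9 → hit
Hits: 4.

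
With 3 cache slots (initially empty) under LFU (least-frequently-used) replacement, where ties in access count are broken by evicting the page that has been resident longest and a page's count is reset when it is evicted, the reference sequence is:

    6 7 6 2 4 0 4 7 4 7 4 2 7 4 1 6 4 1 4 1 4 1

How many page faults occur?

10

6 -> miss, frames [6]
7 -> miss, frames [6, 7]
6 -> hit
2 -> miss, frames [6, 7, 2]
4 -> miss, evict 7, frames [6, 2, 4]
0 -> miss, evict 2, frames [6, 4, 0]
4 -> hit
7 -> miss, evict 0, frames [6, 4, 7]
4 -> hit
7 -> hit
4 -> hit
2 -> miss, evict 6, frames [4, 7, 2]
7 -> hit
4 -> hit
1 -> miss, evict 2, frames [4, 7, 1]
6 -> miss, evict 1, frames [4, 7, 6]
4 -> hit
1 -> miss, evict 6, frames [4, 7, 1]
4 -> hit
1 -> hit
4 -> hit
1 -> hit
Page faults: 10.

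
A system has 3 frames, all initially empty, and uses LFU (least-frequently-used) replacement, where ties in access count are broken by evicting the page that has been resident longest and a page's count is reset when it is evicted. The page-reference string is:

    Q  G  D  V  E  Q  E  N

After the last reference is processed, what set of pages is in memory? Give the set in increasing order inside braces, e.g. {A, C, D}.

{E, N, Q}

Q: fault, frames {Q}
G: fault, frames {Q,G}
D: fault, frames {Q,G,D}
V: fault, evict Q, frames {G,D,V}
E: fault, evict G, frames {D,V,E}
Q: fault, evict D, frames {V,E,Q}
E: hit
N: fault, evict V, frames {E,Q,N}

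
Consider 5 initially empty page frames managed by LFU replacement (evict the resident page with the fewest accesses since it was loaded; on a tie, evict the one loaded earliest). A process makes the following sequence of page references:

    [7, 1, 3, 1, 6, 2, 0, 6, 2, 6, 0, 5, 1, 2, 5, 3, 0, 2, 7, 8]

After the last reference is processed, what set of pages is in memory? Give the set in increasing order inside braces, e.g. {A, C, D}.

7 → miss, frames (7)
1 → miss, frames (7 1)
3 → miss, frames (7 1 3)
1 → hit
6 → miss, frames (7 1 3 6)
2 → miss, frames (7 1 3 6 2)
0 → miss, evict 7, frames (1 3 6 2 0)
6 → hit
2 → hit
6 → hit
0 → hit
5 → miss, evict 3, frames (1 6 2 0 5)
1 → hit
2 → hit
5 → hit
3 → miss, evict 0, frames (1 6 2 5 3)
0 → miss, evict 3, frames (1 6 2 5 0)
2 → hit
7 → miss, evict 0, frames (1 6 2 5 7)
8 → miss, evict 7, frames (1 6 2 5 8)

{1, 2, 5, 6, 8}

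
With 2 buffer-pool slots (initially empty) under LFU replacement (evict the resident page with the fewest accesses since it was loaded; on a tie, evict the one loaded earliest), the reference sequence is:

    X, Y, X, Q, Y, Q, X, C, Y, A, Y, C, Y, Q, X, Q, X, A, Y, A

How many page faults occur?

X -> miss, frames {X}
Y -> miss, frames {X,Y}
X -> hit
Q -> miss, evict Y, frames {X,Q}
Y -> miss, evict Q, frames {X,Y}
Q -> miss, evict Y, frames {X,Q}
X -> hit
C -> miss, evict Q, frames {X,C}
Y -> miss, evict C, frames {X,Y}
A -> miss, evict Y, frames {X,A}
Y -> miss, evict A, frames {X,Y}
C -> miss, evict Y, frames {X,C}
Y -> miss, evict C, frames {X,Y}
Q -> miss, evict Y, frames {X,Q}
X -> hit
Q -> hit
X -> hit
A -> miss, evict Q, frames {X,A}
Y -> miss, evict A, frames {X,Y}
A -> miss, evict Y, frames {X,A}
Page faults: 15.

15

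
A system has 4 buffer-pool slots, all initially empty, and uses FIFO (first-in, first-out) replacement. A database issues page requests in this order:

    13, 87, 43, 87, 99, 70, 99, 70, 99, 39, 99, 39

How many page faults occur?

6

13 -> fault, frames (13)
87 -> fault, frames (13 87)
43 -> fault, frames (13 87 43)
87 -> hit
99 -> fault, frames (13 87 43 99)
70 -> fault, evict 13, frames (87 43 99 70)
99 -> hit
70 -> hit
99 -> hit
39 -> fault, evict 87, frames (43 99 70 39)
99 -> hit
39 -> hit
Page faults: 6.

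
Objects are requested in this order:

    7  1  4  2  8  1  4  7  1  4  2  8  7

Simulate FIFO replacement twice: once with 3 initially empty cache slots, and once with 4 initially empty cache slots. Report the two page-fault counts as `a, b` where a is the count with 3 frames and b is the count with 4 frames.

3 frames: F F F F F F F F . . F F . → 10 faults.
4 frames: F F F F F . . F F F F F F → 11 faults.
11 > 10: adding a frame increased faults — Belady's anomaly.

10, 11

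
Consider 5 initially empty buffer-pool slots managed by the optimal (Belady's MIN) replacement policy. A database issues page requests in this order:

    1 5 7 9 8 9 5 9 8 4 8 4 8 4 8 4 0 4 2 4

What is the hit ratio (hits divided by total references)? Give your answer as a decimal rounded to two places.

1 → miss, frames (1)
5 → miss, frames (1 5)
7 → miss, frames (1 5 7)
9 → miss, frames (1 5 7 9)
8 → miss, frames (1 5 7 9 8)
9 → hit
5 → hit
9 → hit
8 → hit
4 → miss, evict 9, frames (1 5 7 8 4)
8 → hit
4 → hit
8 → hit
4 → hit
8 → hit
4 → hit
0 → miss, evict 8, frames (1 5 7 4 0)
4 → hit
2 → miss, evict 0, frames (1 5 7 4 2)
4 → hit
Hits: 12 of 20 references → 12/20 = 0.6000.

0.60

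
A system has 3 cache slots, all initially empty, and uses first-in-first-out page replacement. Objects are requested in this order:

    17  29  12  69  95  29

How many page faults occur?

6

17 → miss, frames (17)
29 → miss, frames (17 29)
12 → miss, frames (17 29 12)
69 → miss, evict 17, frames (29 12 69)
95 → miss, evict 29, frames (12 69 95)
29 → miss, evict 12, frames (69 95 29)
Page faults: 6.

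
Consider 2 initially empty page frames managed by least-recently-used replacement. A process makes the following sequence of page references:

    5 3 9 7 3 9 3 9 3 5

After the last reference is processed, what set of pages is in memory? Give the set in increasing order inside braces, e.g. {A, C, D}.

{3, 5}

5 -> fault, frames (5)
3 -> fault, frames (5 3)
9 -> fault, evict 5, frames (3 9)
7 -> fault, evict 3, frames (9 7)
3 -> fault, evict 9, frames (7 3)
9 -> fault, evict 7, frames (3 9)
3 -> hit
9 -> hit
3 -> hit
5 -> fault, evict 9, frames (3 5)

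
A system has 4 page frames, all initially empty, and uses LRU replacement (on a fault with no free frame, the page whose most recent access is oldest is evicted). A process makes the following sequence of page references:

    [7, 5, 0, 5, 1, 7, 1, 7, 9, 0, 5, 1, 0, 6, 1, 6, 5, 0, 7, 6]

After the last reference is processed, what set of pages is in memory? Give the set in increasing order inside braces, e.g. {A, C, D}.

7 -> miss, frames (7)
5 -> miss, frames (7 5)
0 -> miss, frames (7 5 0)
5 -> hit
1 -> miss, frames (7 0 5 1)
7 -> hit
1 -> hit
7 -> hit
9 -> miss, evict 0, frames (5 1 7 9)
0 -> miss, evict 5, frames (1 7 9 0)
5 -> miss, evict 1, frames (7 9 0 5)
1 -> miss, evict 7, frames (9 0 5 1)
0 -> hit
6 -> miss, evict 9, frames (5 1 0 6)
1 -> hit
6 -> hit
5 -> hit
0 -> hit
7 -> miss, evict 1, frames (6 5 0 7)
6 -> hit

{0, 5, 6, 7}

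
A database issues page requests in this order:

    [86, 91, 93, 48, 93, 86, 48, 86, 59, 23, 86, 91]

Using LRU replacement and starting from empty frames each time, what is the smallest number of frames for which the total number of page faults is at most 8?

f=1: 12 faults
f=2: 10 faults
f=3: 8 faults
f=4: 7 faults
f=5: 7 faults
f=6: 6 faults
Smallest f with faults ≤ 8 is 3.

3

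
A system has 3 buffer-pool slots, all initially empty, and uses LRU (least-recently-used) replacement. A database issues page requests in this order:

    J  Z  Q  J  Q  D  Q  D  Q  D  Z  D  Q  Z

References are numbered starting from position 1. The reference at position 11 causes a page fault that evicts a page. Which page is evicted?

pos 1: J → miss, frames {J}
pos 2: Z → miss, frames {J,Z}
pos 3: Q → miss, frames {J,Z,Q}
pos 4: J → hit
pos 5: Q → hit
pos 6: D → miss, evict Z, frames {J,Q,D}
pos 7: Q → hit
pos 8: D → hit
pos 9: Q → hit
pos 10: D → hit
pos 11: Z → miss, evict J, frames {Q,D,Z}
At position 11, page J is evicted.

J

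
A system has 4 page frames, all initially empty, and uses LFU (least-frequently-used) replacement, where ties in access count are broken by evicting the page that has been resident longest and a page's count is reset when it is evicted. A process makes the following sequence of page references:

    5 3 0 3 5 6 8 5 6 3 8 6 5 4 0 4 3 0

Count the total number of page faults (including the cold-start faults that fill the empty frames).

9

5 -> miss, frames (5)
3 -> miss, frames (5 3)
0 -> miss, frames (5 3 0)
3 -> hit
5 -> hit
6 -> miss, frames (5 3 0 6)
8 -> miss, evict 0, frames (5 3 6 8)
5 -> hit
6 -> hit
3 -> hit
8 -> hit
6 -> hit
5 -> hit
4 -> miss, evict 8, frames (5 3 6 4)
0 -> miss, evict 4, frames (5 3 6 0)
4 -> miss, evict 0, frames (5 3 6 4)
3 -> hit
0 -> miss, evict 4, frames (5 3 6 0)
Page faults: 9.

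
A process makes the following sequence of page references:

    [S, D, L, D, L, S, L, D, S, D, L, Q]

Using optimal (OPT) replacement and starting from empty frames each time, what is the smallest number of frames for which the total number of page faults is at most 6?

3

f=1: 12 faults
f=2: 7 faults
f=3: 4 faults
f=4: 4 faults
Smallest f with faults ≤ 6 is 3.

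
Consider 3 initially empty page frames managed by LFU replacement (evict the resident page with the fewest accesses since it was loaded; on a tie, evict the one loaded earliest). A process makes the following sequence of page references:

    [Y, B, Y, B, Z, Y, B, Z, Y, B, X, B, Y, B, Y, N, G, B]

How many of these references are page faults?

6

Y: fault, frames [Y]
B: fault, frames [Y, B]
Y: hit
B: hit
Z: fault, frames [Y, B, Z]
Y: hit
B: hit
Z: hit
Y: hit
B: hit
X: fault, evict Z, frames [Y, B, X]
B: hit
Y: hit
B: hit
Y: hit
N: fault, evict X, frames [Y, B, N]
G: fault, evict N, frames [Y, B, G]
B: hit
Page faults: 6.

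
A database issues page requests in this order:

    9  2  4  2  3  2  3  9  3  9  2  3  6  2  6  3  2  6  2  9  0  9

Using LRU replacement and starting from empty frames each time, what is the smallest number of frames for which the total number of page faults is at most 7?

4

f=1: 22 faults
f=2: 14 faults
f=3: 8 faults
f=4: 6 faults
f=5: 6 faults
f=6: 6 faults
Smallest f with faults ≤ 7 is 4.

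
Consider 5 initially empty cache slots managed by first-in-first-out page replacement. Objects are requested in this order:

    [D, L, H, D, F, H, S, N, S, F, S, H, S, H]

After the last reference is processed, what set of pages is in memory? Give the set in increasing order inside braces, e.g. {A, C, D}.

{F, H, L, N, S}

D → miss, frames {D}
L → miss, frames {D,L}
H → miss, frames {D,L,H}
D → hit
F → miss, frames {D,L,H,F}
H → hit
S → miss, frames {D,L,H,F,S}
N → miss, evict D, frames {L,H,F,S,N}
S → hit
F → hit
S → hit
H → hit
S → hit
H → hit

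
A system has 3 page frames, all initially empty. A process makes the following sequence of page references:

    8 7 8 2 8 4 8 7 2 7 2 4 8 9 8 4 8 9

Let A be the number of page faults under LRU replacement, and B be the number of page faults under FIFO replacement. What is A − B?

Under LRU: F F . F . F . F F . . F F F . . . . → 9 faults.
Under FIFO: F F . F . F F F F . . F F F . . . . → 10 faults.
A − B = 9 − 10 = -1.

-1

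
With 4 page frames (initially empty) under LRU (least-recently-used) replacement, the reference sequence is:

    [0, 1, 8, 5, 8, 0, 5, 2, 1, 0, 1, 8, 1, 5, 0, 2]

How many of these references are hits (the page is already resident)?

0: fault, frames [0]
1: fault, frames [0, 1]
8: fault, frames [0, 1, 8]
5: fault, frames [0, 1, 8, 5]
8: hit
0: hit
5: hit
2: fault, evict 1, frames [8, 0, 5, 2]
1: fault, evict 8, frames [0, 5, 2, 1]
0: hit
1: hit
8: fault, evict 5, frames [2, 0, 1, 8]
1: hit
5: fault, evict 2, frames [0, 8, 1, 5]
0: hit
2: fault, evict 8, frames [1, 5, 0, 2]
Hits: 7.

7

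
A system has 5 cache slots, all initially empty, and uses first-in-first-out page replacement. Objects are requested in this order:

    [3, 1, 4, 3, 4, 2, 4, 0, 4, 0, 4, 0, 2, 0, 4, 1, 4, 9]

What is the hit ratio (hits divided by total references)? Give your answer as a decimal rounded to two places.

3 -> miss, frames (3)
1 -> miss, frames (3 1)
4 -> miss, frames (3 1 4)
3 -> hit
4 -> hit
2 -> miss, frames (3 1 4 2)
4 -> hit
0 -> miss, frames (3 1 4 2 0)
4 -> hit
0 -> hit
4 -> hit
0 -> hit
2 -> hit
0 -> hit
4 -> hit
1 -> hit
4 -> hit
9 -> miss, evict 3, frames (1 4 2 0 9)
Hits: 12 of 18 references → 12/18 = 0.6667.

0.67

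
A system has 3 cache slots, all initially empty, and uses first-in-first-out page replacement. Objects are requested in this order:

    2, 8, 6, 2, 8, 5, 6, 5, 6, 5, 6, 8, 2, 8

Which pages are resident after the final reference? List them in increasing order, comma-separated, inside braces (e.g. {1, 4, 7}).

{2, 5, 8}

2 -> miss, frames {2}
8 -> miss, frames {2,8}
6 -> miss, frames {2,8,6}
2 -> hit
8 -> hit
5 -> miss, evict 2, frames {8,6,5}
6 -> hit
5 -> hit
6 -> hit
5 -> hit
6 -> hit
8 -> hit
2 -> miss, evict 8, frames {6,5,2}
8 -> miss, evict 6, frames {5,2,8}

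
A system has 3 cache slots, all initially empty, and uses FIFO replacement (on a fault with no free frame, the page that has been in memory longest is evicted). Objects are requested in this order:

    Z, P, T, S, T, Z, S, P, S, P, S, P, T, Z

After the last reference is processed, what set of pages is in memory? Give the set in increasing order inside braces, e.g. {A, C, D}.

Z → miss, frames {Z}
P → miss, frames {Z,P}
T → miss, frames {Z,P,T}
S → miss, evict Z, frames {P,T,S}
T → hit
Z → miss, evict P, frames {T,S,Z}
S → hit
P → miss, evict T, frames {S,Z,P}
S → hit
P → hit
S → hit
P → hit
T → miss, evict S, frames {Z,P,T}
Z → hit

{P, T, Z}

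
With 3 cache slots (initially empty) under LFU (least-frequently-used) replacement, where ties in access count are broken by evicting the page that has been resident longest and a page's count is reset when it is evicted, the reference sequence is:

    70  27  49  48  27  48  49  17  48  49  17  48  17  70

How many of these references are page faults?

70: miss, frames (70)
27: miss, frames (70 27)
49: miss, frames (70 27 49)
48: miss, evict 70, frames (27 49 48)
27: hit
48: hit
49: hit
17: miss, evict 27, frames (49 48 17)
48: hit
49: hit
17: hit
48: hit
17: hit
70: miss, evict 49, frames (48 17 70)
Page faults: 6.

6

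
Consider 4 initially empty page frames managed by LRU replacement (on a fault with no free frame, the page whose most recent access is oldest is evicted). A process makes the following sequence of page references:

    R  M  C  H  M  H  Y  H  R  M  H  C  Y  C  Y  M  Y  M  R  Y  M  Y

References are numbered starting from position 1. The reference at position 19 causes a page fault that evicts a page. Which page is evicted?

H

pos 1: R: miss, frames [R]
pos 2: M: miss, frames [R, M]
pos 3: C: miss, frames [R, M, C]
pos 4: H: miss, frames [R, M, C, H]
pos 5: M: hit
pos 6: H: hit
pos 7: Y: miss, evict R, frames [C, M, H, Y]
pos 8: H: hit
pos 9: R: miss, evict C, frames [M, Y, H, R]
pos 10: M: hit
pos 11: H: hit
pos 12: C: miss, evict Y, frames [R, M, H, C]
pos 13: Y: miss, evict R, frames [M, H, C, Y]
pos 14: C: hit
pos 15: Y: hit
pos 16: M: hit
pos 17: Y: hit
pos 18: M: hit
pos 19: R: miss, evict H, frames [C, Y, M, R]
At position 19, page H is evicted.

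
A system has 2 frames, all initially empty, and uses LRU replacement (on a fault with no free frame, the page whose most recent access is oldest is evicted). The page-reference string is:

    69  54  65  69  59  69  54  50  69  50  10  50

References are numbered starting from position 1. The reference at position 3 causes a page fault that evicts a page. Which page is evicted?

69

pos 1: 69: miss, frames (69)
pos 2: 54: miss, frames (69 54)
pos 3: 65: miss, evict 69, frames (54 65)
At position 3, page 69 is evicted.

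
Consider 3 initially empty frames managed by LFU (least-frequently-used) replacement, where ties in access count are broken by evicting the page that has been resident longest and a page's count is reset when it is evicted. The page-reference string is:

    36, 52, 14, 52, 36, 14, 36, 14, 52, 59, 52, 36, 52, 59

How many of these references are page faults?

36: fault, frames [36]
52: fault, frames [36, 52]
14: fault, frames [36, 52, 14]
52: hit
36: hit
14: hit
36: hit
14: hit
52: hit
59: fault, evict 36, frames [52, 14, 59]
52: hit
36: fault, evict 59, frames [52, 14, 36]
52: hit
59: fault, evict 36, frames [52, 14, 59]
Page faults: 6.

6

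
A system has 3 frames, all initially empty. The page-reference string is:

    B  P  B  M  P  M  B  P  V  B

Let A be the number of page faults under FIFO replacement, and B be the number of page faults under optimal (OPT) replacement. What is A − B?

Under FIFO: F F . F . . . . F F → 5 faults.
Under OPT: F F . F . . . . F . → 4 faults.
A − B = 5 − 4 = 1.

1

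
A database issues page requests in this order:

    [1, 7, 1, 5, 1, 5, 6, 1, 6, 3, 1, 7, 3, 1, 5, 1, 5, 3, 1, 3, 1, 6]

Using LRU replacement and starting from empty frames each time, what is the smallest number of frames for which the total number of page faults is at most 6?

5

f=1: 22 faults
f=2: 14 faults
f=3: 8 faults
f=4: 8 faults
f=5: 5 faults
Smallest f with faults ≤ 6 is 5.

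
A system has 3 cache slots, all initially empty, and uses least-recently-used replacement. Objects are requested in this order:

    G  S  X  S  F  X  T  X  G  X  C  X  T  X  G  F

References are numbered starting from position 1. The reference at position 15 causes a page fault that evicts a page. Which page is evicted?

pos 1: G → fault, frames {G}
pos 2: S → fault, frames {G,S}
pos 3: X → fault, frames {G,S,X}
pos 4: S → hit
pos 5: F → fault, evict G, frames {X,S,F}
pos 6: X → hit
pos 7: T → fault, evict S, frames {F,X,T}
pos 8: X → hit
pos 9: G → fault, evict F, frames {T,X,G}
pos 10: X → hit
pos 11: C → fault, evict T, frames {G,X,C}
pos 12: X → hit
pos 13: T → fault, evict G, frames {C,X,T}
pos 14: X → hit
pos 15: G → fault, evict C, frames {T,X,G}
At position 15, page C is evicted.

C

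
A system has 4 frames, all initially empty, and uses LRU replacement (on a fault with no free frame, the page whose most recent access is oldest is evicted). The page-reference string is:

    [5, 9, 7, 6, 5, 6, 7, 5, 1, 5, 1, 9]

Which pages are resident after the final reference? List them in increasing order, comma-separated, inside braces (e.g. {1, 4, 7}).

{1, 5, 7, 9}

5 → miss, frames {5}
9 → miss, frames {5,9}
7 → miss, frames {5,9,7}
6 → miss, frames {5,9,7,6}
5 → hit
6 → hit
7 → hit
5 → hit
1 → miss, evict 9, frames {6,7,5,1}
5 → hit
1 → hit
9 → miss, evict 6, frames {7,5,1,9}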